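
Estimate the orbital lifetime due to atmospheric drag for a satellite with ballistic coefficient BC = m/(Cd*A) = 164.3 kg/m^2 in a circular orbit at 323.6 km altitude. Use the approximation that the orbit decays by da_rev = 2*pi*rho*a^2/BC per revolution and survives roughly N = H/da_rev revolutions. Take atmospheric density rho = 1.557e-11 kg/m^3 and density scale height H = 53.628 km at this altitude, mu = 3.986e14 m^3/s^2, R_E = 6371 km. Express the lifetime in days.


a = R_E + alt = 6694.6000 km = 6.6946e+06 m
da_rev = 2*pi*rho*a^2/BC = 2*pi*1.557e-11*(6.6946e+06)^2/164.3 = 26.685797 m per revolution
N = H/da_rev = 53628.0000 m / 26.685797 m = 2009.6083 revolutions
P = 2*pi*sqrt(a^3/mu) = 5451.2760 s
lifetime = N*P = 2009.6083 * 5451.2760 = 1.095493e+07 s = 126.7932 days

126.7932 days


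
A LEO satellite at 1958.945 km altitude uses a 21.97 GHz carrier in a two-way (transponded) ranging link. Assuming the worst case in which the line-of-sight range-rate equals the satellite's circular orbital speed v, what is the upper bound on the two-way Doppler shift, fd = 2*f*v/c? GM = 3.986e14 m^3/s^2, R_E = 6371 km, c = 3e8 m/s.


r = 8.329945e+06 m
v = sqrt(mu/r) = 6917.4747 m/s (worst-case radial velocity)
f = 21.97 GHz = 2.197e+10 Hz
fd = 2*f*v/c = 2*2.197e+10*6917.4747/3.0e+08
fd = 1.0131795e+06 Hz

1.0132e+06 Hz


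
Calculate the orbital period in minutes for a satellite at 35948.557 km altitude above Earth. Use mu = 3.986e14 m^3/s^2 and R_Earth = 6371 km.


r = 42319.5570 km = 4.2319557e+07 m
T = 2*pi*sqrt(r^3/mu) = 2*pi*sqrt(7.5791995e+22 / 3.986e14)
T = 86640.8871 s = 1444.0148 min

1444.0148 minutes


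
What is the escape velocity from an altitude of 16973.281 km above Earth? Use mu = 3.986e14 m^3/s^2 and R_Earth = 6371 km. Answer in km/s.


r = 6371.0 + 16973.281 = 23344.2810 km = 2.3344281e+07 m
v_esc = sqrt(2*mu/r) = sqrt(2*3.986e14 / 2.3344281e+07)
v_esc = 5843.7738 m/s = 5.8438 km/s

5.8438 km/s


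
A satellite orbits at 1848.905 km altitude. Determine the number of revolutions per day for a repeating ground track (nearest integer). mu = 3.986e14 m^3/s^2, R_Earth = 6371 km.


r = 8.219905e+06 m
T = 2*pi*sqrt(r^3/mu) = 7416.7121 s = 123.6119 min
revs/day = 1440 / 123.6119 = 11.6494
Rounded: 12 revolutions per day

12 revolutions per day


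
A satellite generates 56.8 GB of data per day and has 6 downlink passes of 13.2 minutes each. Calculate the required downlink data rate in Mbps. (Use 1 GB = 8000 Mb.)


total contact time = 6 * 13.2 * 60 = 4752.0000 s
data = 56.8 GB = 454400.0000 Mb
rate = 454400.0000 / 4752.0000 = 95.6229 Mbps

95.6229 Mbps


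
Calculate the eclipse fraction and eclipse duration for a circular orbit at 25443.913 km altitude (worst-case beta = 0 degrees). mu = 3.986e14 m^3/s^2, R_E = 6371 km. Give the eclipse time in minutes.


r = 31814.9130 km
T = 941.2524 min
Eclipse fraction = arcsin(R_E/r)/pi = arcsin(6371.0000/31814.9130)/pi
= arcsin(0.200252)/pi = 0.06417609
Eclipse duration = 0.06417609 * 941.2524 = 60.4059 min

60.4059 minutes


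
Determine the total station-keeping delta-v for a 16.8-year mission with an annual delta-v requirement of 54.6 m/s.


dV = rate * years = 54.6 * 16.8
dV = 917.2800 m/s

917.2800 m/s


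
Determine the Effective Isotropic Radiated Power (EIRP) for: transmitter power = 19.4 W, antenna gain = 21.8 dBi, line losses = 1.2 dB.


Pt = 19.4 W = 12.8780 dBW
EIRP = Pt_dBW + Gt - losses = 12.8780 + 21.8 - 1.2 = 33.4780 dBW

33.4780 dBW


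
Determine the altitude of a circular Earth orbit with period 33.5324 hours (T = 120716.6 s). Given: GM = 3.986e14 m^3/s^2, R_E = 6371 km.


T = 120716.6 s
r = (mu*T^2/(4*pi^2))^(1/3) = (3.986e14 * 120716.6^2 / (4*pi^2))^(1/3)
r = 5.2792292e+07 m = 52792.2918 km
alt = r - R_E = 52792.2918 - 6371 = 46421.2918 km

46421.2918 km


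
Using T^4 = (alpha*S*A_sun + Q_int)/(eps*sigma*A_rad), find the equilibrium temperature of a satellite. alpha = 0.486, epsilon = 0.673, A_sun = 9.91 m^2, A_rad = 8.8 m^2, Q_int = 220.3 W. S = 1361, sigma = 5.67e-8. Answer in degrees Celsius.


Numerator = alpha*S*A_sun + Q_int = 0.486*1361*9.91 + 220.3 = 6775.2299 W
Denominator = eps*sigma*A_rad = 0.673*5.67e-8*8.8 = 3.3580008e-07 W/K^4
T^4 = 2.017638e+10 K^4
T = 376.8867 K = 103.7367 C

103.7367 degrees Celsius


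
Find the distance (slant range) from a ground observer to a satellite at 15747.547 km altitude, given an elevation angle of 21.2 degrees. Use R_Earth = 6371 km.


h = 15747.547 km, el = 21.2 deg
d = -R_E*sin(el) + sqrt((R_E*sin(el))^2 + 2*R_E*h + h^2)
d = -6371.0000*sin(0.3700098) + sqrt((6371.0000*0.3616246)^2 + 2*6371.0000*15747.547 + 15747.547^2)
d = 19002.1567 km

19002.1567 km


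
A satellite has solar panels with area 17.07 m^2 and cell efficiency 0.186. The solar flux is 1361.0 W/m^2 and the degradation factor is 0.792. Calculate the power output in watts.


P = area * eta * S * degradation
P = 17.07 * 0.186 * 1361.0 * 0.792
P = 3422.3922 W

3422.3922 W


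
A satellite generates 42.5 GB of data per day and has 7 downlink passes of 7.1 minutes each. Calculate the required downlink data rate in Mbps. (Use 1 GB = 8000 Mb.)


total contact time = 7 * 7.1 * 60 = 2982.0000 s
data = 42.5 GB = 340000.0000 Mb
rate = 340000.0000 / 2982.0000 = 114.0174 Mbps

114.0174 Mbps


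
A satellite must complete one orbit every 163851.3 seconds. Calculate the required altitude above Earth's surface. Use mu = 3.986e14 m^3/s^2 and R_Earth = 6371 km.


T = 163851.3 s
r = (mu*T^2/(4*pi^2))^(1/3) = (3.986e14 * 163851.3^2 / (4*pi^2))^(1/3)
r = 6.4718103e+07 m = 64718.1032 km
alt = r - R_E = 64718.1032 - 6371 = 58347.1032 km

58347.1032 km


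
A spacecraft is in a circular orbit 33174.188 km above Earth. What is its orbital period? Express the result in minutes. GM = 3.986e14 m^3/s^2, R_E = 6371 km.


r = 39545.1880 km = 3.9545188e+07 m
T = 2*pi*sqrt(r^3/mu) = 2*pi*sqrt(6.1841631e+22 / 3.986e14)
T = 78262.1344 s = 1304.3689 min

1304.3689 minutes


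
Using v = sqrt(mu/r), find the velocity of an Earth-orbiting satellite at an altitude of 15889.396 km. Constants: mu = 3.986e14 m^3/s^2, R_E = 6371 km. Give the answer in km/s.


r = R_E + alt = 6371.0 + 15889.396 = 22260.3960 km = 2.2260396e+07 m
v = sqrt(mu/r) = sqrt(3.986e14 / 2.2260396e+07) = 4231.5766 m/s = 4.2316 km/s

4.2316 km/s


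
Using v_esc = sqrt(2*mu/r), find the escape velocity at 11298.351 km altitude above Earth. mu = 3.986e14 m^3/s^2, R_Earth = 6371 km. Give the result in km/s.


r = 6371.0 + 11298.351 = 17669.3510 km = 1.7669351e+07 m
v_esc = sqrt(2*mu/r) = sqrt(2*3.986e14 / 1.7669351e+07)
v_esc = 6716.9690 m/s = 6.7170 km/s

6.7170 km/s


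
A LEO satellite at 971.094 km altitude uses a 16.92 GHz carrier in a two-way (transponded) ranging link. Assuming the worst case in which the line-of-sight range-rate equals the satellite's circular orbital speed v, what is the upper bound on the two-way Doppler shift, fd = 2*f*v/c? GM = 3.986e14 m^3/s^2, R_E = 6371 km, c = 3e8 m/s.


r = 7.342094e+06 m
v = sqrt(mu/r) = 7368.1537 m/s (worst-case radial velocity)
f = 16.92 GHz = 1.692e+10 Hz
fd = 2*f*v/c = 2*1.692e+10*7368.1537/3.0e+08
fd = 831127.7379 Hz

831127.7379 Hz


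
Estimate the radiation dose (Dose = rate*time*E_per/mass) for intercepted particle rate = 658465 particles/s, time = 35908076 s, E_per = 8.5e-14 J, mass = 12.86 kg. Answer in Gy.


Total energy deposited = rate * time * E_per
  = 658465 * 35908076 * 8.5e-14 = 2.0098 J
Dose = E_total / mass = 2.0098 / 12.86
Dose = 0.1562798 Gy

0.1563 Gy


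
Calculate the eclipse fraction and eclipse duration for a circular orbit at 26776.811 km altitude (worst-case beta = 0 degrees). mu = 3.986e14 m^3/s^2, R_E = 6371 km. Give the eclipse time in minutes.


r = 33147.8110 km
T = 1001.0188 min
Eclipse fraction = arcsin(R_E/r)/pi = arcsin(6371.0000/33147.8110)/pi
= arcsin(0.1921997)/pi = 0.06156214
Eclipse duration = 0.06156214 * 1001.0188 = 61.6249 min

61.6249 minutes


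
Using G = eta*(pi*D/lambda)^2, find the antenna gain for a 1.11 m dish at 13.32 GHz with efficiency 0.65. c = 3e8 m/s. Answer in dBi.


lambda = c/f = 3e8 / 1.332e+10 = 0.02252252 m
G = eta*(pi*D/lambda)^2 = 0.65*(pi*1.11/0.02252252)^2
G = 15582.0646 (linear)
G = 10*log10(15582.0646) = 41.9262 dBi

41.9262 dBi


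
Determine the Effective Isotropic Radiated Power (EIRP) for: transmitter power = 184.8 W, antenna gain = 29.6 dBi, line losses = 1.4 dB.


Pt = 184.8 W = 22.6670 dBW
EIRP = Pt_dBW + Gt - losses = 22.6670 + 29.6 - 1.4 = 50.8670 dBW

50.8670 dBW


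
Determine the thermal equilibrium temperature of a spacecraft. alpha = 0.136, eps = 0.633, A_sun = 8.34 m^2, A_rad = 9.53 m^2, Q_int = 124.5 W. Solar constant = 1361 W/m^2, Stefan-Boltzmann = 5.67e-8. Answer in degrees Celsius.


Numerator = alpha*S*A_sun + Q_int = 0.136*1361*8.34 + 124.5 = 1668.2006 W
Denominator = eps*sigma*A_rad = 0.633*5.67e-8*9.53 = 3.4204218e-07 W/K^4
T^4 = 4.8771781e+09 K^4
T = 264.2665 K = -8.8835 C

-8.8835 degrees Celsius


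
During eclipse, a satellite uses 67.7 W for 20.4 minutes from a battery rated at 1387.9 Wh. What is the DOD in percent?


E_used = P * t / 60 = 67.7 * 20.4 / 60 = 23.0180 Wh
DOD = E_used / E_total * 100 = 23.0180 / 1387.9 * 100
DOD = 1.6585 %

1.6585 %


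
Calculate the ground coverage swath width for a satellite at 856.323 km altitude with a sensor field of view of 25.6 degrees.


FOV = 25.6 deg = 0.4468043 rad
swath = 2 * alt * tan(FOV/2) = 2 * 856.323 * tan(0.2234021)
swath = 2 * 856.323 * 0.2271944
swath = 389.1036 km

389.1036 km


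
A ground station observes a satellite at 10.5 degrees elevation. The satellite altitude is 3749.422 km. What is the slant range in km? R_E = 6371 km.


h = 3749.422 km, el = 10.5 deg
d = -R_E*sin(el) + sqrt((R_E*sin(el))^2 + 2*R_E*h + h^2)
d = -6371.0000*sin(0.1832596) + sqrt((6371.0000*0.1822355)^2 + 2*6371.0000*3749.422 + 3749.422^2)
d = 6787.6424 km

6787.6424 km


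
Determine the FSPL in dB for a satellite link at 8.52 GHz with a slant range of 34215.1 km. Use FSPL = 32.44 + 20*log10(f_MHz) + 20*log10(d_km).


f = 8.52 GHz = 8520.0000 MHz
d = 34215.1 km
FSPL = 32.44 + 20*log10(8520.0000) + 20*log10(34215.1)
FSPL = 32.44 + 78.6088 + 90.6844
FSPL = 201.7331 dB

201.7331 dB


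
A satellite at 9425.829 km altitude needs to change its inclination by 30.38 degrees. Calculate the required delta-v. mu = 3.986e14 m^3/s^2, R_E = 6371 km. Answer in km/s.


r = 15796.8290 km = 1.5796829e+07 m
V = sqrt(mu/r) = 5023.2372 m/s
di = 30.38 deg = 0.530231 rad
dV = 2*V*sin(di/2) = 2*5023.2372*sin(0.2651155)
dV = 2632.3847 m/s = 2.6324 km/s

2.6324 km/s


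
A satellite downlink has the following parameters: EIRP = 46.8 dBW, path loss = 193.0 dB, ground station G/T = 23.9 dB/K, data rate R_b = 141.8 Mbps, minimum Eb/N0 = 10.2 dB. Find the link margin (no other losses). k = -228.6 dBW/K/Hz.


C/N0 = EIRP - FSPL + G/T - k = 46.8 - 193.0 + 23.9 - (-228.6)
C/N0 = 106.3000 dB-Hz
R_b = 141.8 Mbps = 1.418e+08 bps -> 10*log10(R_b) = 81.5168 dB-Hz
Eb/N0 = C/N0 - 10*log10(R_b) = 106.3000 - 81.5168 = 24.7832 dB
Margin = Eb/N0 - Eb/N0_req = 24.7832 - 10.2 = 14.5832 dB (link closes)

14.5832 dB


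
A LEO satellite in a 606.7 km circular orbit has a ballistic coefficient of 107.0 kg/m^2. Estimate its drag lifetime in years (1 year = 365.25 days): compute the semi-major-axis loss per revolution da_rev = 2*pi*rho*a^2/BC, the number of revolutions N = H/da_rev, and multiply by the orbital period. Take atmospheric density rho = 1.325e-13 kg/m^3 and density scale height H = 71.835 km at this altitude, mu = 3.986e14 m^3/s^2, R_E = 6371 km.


a = R_E + alt = 6977.7000 km = 6.9777e+06 m
da_rev = 2*pi*rho*a^2/BC = 2*pi*1.325e-13*(6.9777e+06)^2/107.0 = 0.378823189 m per revolution
N = H/da_rev = 71835.0000 m / 0.378823189 m = 189626.7232 revolutions
P = 2*pi*sqrt(a^3/mu) = 5800.6901 s
lifetime = N*P = 189626.7232 * 5800.6901 = 1.0999658e+09 s = 12731.0862 days
years = 12731.0862 / 365.25 = 34.8558 years

34.8558 years


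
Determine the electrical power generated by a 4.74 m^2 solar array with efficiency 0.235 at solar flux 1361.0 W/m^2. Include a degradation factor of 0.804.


P = area * eta * S * degradation
P = 4.74 * 0.235 * 1361.0 * 0.804
P = 1218.8784 W

1218.8784 W


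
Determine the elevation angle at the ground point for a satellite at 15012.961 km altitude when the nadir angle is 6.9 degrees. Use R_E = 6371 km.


r = R_E + alt = 21383.9610 km
Law of sines in the satellite / Earth-center / ground-point triangle:
  sin(nadir)/R_E = sin(90 + el)/r  =>  cos(el) = (r/R_E)*sin(nadir)
cos(el) = (21383.9610 / 6371.0000) * sin(6.9 deg) = 0.4032336
el = arccos(0.4032336) = 66.2195 deg
(Earth-central angle = 90 - nadir - el = 16.8805 deg)

66.2195 degrees


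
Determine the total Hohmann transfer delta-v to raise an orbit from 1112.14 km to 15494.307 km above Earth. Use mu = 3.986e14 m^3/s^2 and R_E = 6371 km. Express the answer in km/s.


r1 = 7483.1400 km = 7.48314e+06 m
r2 = 21865.3070 km = 2.1865307e+07 m
dv1 = sqrt(mu/r1)*(sqrt(2*r2/(r1+r2)) - 1) = 1610.5745 m/s
dv2 = sqrt(mu/r2)*(1 - sqrt(2*r1/(r1+r2))) = 1220.6515 m/s
total dv = |dv1| + |dv2| = 1610.5745 + 1220.6515 = 2831.2260 m/s = 2.8312 km/s

2.8312 km/s


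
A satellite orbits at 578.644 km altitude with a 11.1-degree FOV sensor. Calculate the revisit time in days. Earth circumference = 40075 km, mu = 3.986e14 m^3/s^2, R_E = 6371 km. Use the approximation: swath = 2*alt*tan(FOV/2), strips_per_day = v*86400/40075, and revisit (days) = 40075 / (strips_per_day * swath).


swath = 2*578.644*tan(0.09686577) = 112.4535 km
v = sqrt(mu/r) = 7573.3385 m/s = 7.5733 km/s
strips/day = v*86400/40075 = 7.5733*86400/40075 = 16.3278
coverage/day = strips * swath = 16.3278 * 112.4535 = 1836.1184 km
revisit = 40075 / 1836.1184 = 21.8259 days

21.8259 days


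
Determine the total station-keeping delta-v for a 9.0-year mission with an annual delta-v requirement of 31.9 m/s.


dV = rate * years = 31.9 * 9.0
dV = 287.1000 m/s

287.1000 m/s


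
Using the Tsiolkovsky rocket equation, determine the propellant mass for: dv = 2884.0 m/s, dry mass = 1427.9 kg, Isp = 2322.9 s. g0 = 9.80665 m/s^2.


ve = Isp * g0 = 2322.9 * 9.80665 = 22779.867285 m/s
mass ratio = exp(dv/ve) = exp(2884.0/22779.867285) = 1.13496637
m_prop = m_dry * (mr - 1) = 1427.9 * (1.13496637 - 1)
m_prop = 192.7185 kg

192.7185 kg


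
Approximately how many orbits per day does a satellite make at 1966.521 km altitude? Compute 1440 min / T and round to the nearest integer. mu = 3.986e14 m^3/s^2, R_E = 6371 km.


r = 8.337521e+06 m
T = 2*pi*sqrt(r^3/mu) = 7576.4652 s = 126.2744 min
revs/day = 1440 / 126.2744 = 11.4037
Rounded: 11 revolutions per day

11 revolutions per day


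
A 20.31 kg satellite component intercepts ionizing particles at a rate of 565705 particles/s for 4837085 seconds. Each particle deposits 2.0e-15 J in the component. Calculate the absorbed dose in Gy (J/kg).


Total energy deposited = rate * time * E_per
  = 565705 * 4837085 * 2.0e-15 = 0.005472726 J
Dose = E_total / mass = 0.005472726 / 20.31
Dose = 2.6945969e-04 Gy

2.6946e-04 Gy


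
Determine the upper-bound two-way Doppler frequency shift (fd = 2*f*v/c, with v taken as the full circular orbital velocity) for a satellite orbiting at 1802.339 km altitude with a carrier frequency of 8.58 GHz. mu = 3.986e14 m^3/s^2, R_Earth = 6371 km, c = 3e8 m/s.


r = 8.173339e+06 m
v = sqrt(mu/r) = 6983.4317 m/s (worst-case radial velocity)
f = 8.58 GHz = 8.58e+09 Hz
fd = 2*f*v/c = 2*8.58e+09*6983.4317/3.0e+08
fd = 399452.2942 Hz

399452.2942 Hz


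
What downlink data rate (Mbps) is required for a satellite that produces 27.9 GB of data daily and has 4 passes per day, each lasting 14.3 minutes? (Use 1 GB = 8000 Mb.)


total contact time = 4 * 14.3 * 60 = 3432.0000 s
data = 27.9 GB = 223200.0000 Mb
rate = 223200.0000 / 3432.0000 = 65.0350 Mbps

65.0350 Mbps


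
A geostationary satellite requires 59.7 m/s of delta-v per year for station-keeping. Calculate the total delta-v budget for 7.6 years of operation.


dV = rate * years = 59.7 * 7.6
dV = 453.7200 m/s

453.7200 m/s


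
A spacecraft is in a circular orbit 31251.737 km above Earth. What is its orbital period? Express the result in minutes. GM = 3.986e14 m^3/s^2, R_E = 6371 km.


r = 37622.7370 km = 3.7622737e+07 m
T = 2*pi*sqrt(r^3/mu) = 2*pi*sqrt(5.3253868e+22 / 3.986e14)
T = 72625.1097 s = 1210.4185 min

1210.4185 minutes


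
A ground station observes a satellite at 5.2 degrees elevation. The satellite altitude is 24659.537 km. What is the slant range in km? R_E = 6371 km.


h = 24659.537 km, el = 5.2 deg
d = -R_E*sin(el) + sqrt((R_E*sin(el))^2 + 2*R_E*h + h^2)
d = -6371.0000*sin(0.09075712) + sqrt((6371.0000*0.09063258)^2 + 2*6371.0000*24659.537 + 24659.537^2)
d = 29797.5366 km

29797.5366 km


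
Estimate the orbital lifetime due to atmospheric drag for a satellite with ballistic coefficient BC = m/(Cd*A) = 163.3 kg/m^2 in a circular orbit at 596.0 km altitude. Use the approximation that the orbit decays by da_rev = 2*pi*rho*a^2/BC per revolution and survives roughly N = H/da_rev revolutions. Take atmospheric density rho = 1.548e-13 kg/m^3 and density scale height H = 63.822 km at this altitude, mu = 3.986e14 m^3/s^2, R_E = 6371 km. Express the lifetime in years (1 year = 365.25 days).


a = R_E + alt = 6967.0000 km = 6.967e+06 m
da_rev = 2*pi*rho*a^2/BC = 2*pi*1.548e-13*(6.967e+06)^2/163.3 = 0.289105438 m per revolution
N = H/da_rev = 63822.0000 m / 0.289105438 m = 220756.8297 revolutions
P = 2*pi*sqrt(a^3/mu) = 5787.3525 s
lifetime = N*P = 220756.8297 * 5787.3525 = 1.2775976e+09 s = 14787.0092 days
years = 14787.0092 / 365.25 = 40.4846 years

40.4846 years


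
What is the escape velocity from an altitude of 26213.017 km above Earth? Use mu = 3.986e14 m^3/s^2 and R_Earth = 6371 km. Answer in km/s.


r = 6371.0 + 26213.017 = 32584.0170 km = 3.2584017e+07 m
v_esc = sqrt(2*mu/r) = sqrt(2*3.986e14 / 3.2584017e+07)
v_esc = 4946.3100 m/s = 4.9463 km/s

4.9463 km/s


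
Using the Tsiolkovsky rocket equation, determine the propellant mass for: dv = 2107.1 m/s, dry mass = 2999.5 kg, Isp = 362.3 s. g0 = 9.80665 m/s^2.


ve = Isp * g0 = 362.3 * 9.80665 = 3552.949295 m/s
mass ratio = exp(dv/ve) = exp(2107.1/3552.949295) = 1.80951091
m_prop = m_dry * (mr - 1) = 2999.5 * (1.80951091 - 1)
m_prop = 2428.1280 kg

2428.1280 kg


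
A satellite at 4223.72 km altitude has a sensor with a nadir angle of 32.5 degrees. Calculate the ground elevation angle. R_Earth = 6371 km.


r = R_E + alt = 10594.7200 km
Law of sines in the satellite / Earth-center / ground-point triangle:
  sin(nadir)/R_E = sin(90 + el)/r  =>  cos(el) = (r/R_E)*sin(nadir)
cos(el) = (10594.7200 / 6371.0000) * sin(32.5 deg) = 0.8935079
el = arccos(0.8935079) = 26.6826 deg
(Earth-central angle = 90 - nadir - el = 30.8174 deg)

26.6826 degrees


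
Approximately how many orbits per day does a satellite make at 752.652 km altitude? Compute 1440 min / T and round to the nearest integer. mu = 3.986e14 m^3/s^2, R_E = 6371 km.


r = 7.123652e+06 m
T = 2*pi*sqrt(r^3/mu) = 5983.6373 s = 99.7273 min
revs/day = 1440 / 99.7273 = 14.4394
Rounded: 14 revolutions per day

14 revolutions per day


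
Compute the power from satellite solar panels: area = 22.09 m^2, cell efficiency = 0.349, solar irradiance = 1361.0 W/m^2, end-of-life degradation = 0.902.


P = area * eta * S * degradation
P = 22.09 * 0.349 * 1361.0 * 0.902
P = 9464.2413 W

9464.2413 W


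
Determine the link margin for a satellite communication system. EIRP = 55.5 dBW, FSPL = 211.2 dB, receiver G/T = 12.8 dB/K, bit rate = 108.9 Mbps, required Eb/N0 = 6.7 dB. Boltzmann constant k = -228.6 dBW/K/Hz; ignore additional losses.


C/N0 = EIRP - FSPL + G/T - k = 55.5 - 211.2 + 12.8 - (-228.6)
C/N0 = 85.7000 dB-Hz
R_b = 108.9 Mbps = 1.089e+08 bps -> 10*log10(R_b) = 80.3703 dB-Hz
Eb/N0 = C/N0 - 10*log10(R_b) = 85.7000 - 80.3703 = 5.3297 dB
Margin = Eb/N0 - Eb/N0_req = 5.3297 - 6.7 = -1.3703 dB (negative margin: link does not close)

-1.3703 dB


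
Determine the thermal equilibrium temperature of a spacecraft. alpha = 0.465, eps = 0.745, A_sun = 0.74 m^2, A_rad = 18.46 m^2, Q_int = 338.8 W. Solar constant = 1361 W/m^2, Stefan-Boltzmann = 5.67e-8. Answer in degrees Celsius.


Numerator = alpha*S*A_sun + Q_int = 0.465*1361*0.74 + 338.8 = 807.1201 W
Denominator = eps*sigma*A_rad = 0.745*5.67e-8*18.46 = 7.7977809e-07 W/K^4
T^4 = 1.0350638e+09 K^4
T = 179.3667 K = -93.7833 C

-93.7833 degrees Celsius


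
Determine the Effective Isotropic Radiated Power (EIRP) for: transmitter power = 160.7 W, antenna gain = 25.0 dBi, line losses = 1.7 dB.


Pt = 160.7 W = 22.0602 dBW
EIRP = Pt_dBW + Gt - losses = 22.0602 + 25.0 - 1.7 = 45.3602 dBW

45.3602 dBW


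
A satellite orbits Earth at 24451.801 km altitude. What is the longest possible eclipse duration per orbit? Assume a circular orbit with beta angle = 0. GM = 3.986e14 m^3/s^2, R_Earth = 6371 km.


r = 30822.8010 km
T = 897.5696 min
Eclipse fraction = arcsin(R_E/r)/pi = arcsin(6371.0000/30822.8010)/pi
= arcsin(0.2066976)/pi = 0.06627164
Eclipse duration = 0.06627164 * 897.5696 = 59.4834 min

59.4834 minutes


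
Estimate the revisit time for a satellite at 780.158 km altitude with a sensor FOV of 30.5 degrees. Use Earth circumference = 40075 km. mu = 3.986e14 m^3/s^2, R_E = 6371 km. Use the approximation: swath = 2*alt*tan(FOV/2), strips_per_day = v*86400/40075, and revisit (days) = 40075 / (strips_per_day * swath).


swath = 2*780.158*tan(0.2661627) = 425.3910 km
v = sqrt(mu/r) = 7465.8706 m/s = 7.4659 km/s
strips/day = v*86400/40075 = 7.4659*86400/40075 = 16.0961
coverage/day = strips * swath = 16.0961 * 425.3910 = 6847.1357 km
revisit = 40075 / 6847.1357 = 5.8528 days

5.8528 days


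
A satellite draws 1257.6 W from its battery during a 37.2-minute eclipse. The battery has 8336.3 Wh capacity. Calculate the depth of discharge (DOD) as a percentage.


E_used = P * t / 60 = 1257.6 * 37.2 / 60 = 779.7120 Wh
DOD = E_used / E_total * 100 = 779.7120 / 8336.3 * 100
DOD = 9.3532 %

9.3532 %


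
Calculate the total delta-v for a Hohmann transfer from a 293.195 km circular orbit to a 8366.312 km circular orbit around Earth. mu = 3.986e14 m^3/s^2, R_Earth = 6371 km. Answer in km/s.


r1 = 6664.1950 km = 6.664195e+06 m
r2 = 14737.3120 km = 1.4737312e+07 m
dv1 = sqrt(mu/r1)*(sqrt(2*r2/(r1+r2)) - 1) = 1342.2143 m/s
dv2 = sqrt(mu/r2)*(1 - sqrt(2*r1/(r1+r2))) = 1096.4946 m/s
total dv = |dv1| + |dv2| = 1342.2143 + 1096.4946 = 2438.7089 m/s = 2.4387 km/s

2.4387 km/s


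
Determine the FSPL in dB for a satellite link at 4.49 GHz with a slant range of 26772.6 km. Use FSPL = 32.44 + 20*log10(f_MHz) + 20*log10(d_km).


f = 4.49 GHz = 4490.0000 MHz
d = 26772.6 km
FSPL = 32.44 + 20*log10(4490.0000) + 20*log10(26772.6)
FSPL = 32.44 + 73.0449 + 88.5538
FSPL = 194.0387 dB

194.0387 dB


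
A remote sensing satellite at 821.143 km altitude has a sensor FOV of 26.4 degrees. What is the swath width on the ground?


FOV = 26.4 deg = 0.4607669 rad
swath = 2 * alt * tan(FOV/2) = 2 * 821.143 * tan(0.2303835)
swath = 2 * 821.143 * 0.2345479
swath = 385.1947 km

385.1947 km


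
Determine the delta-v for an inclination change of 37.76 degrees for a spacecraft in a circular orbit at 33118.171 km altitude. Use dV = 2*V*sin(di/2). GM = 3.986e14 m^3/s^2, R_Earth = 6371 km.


r = 39489.1710 km = 3.9489171e+07 m
V = sqrt(mu/r) = 3177.0909 m/s
di = 37.76 deg = 0.6590363 rad
dV = 2*V*sin(di/2) = 2*3177.0909*sin(0.3295182)
dV = 2056.1316 m/s = 2.0561 km/s

2.0561 km/s


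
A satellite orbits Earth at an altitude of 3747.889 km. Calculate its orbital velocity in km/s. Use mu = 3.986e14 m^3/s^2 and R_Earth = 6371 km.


r = R_E + alt = 6371.0 + 3747.889 = 10118.8890 km = 1.0118889e+07 m
v = sqrt(mu/r) = sqrt(3.986e14 / 1.0118889e+07) = 6276.2789 m/s = 6.2763 km/s

6.2763 km/s


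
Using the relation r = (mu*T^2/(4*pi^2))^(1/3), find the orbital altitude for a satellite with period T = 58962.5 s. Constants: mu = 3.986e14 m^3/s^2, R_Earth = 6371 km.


T = 58962.5 s
r = (mu*T^2/(4*pi^2))^(1/3) = (3.986e14 * 58962.5^2 / (4*pi^2))^(1/3)
r = 3.2742345e+07 m = 32742.3449 km
alt = r - R_E = 32742.3449 - 6371 = 26371.3449 km

26371.3449 km


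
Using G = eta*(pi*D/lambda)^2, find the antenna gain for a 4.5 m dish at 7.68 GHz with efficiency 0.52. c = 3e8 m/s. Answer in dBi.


lambda = c/f = 3e8 / 7.68e+09 = 0.0390625 m
G = eta*(pi*D/lambda)^2 = 0.52*(pi*4.5/0.0390625)^2
G = 68109.5557 (linear)
G = 10*log10(68109.5557) = 48.3321 dBi

48.3321 dBi


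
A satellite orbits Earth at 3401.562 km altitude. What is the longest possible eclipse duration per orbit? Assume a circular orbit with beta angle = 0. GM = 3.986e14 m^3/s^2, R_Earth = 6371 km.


r = 9772.5620 km
T = 160.2406 min
Eclipse fraction = arcsin(R_E/r)/pi = arcsin(6371.0000/9772.5620)/pi
= arcsin(0.6519273)/pi = 0.2260393
Eclipse duration = 0.2260393 * 160.2406 = 36.2207 min

36.2207 minutes


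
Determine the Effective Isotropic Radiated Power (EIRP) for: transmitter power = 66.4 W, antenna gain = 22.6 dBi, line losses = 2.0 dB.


Pt = 66.4 W = 18.2217 dBW
EIRP = Pt_dBW + Gt - losses = 18.2217 + 22.6 - 2.0 = 38.8217 dBW

38.8217 dBW


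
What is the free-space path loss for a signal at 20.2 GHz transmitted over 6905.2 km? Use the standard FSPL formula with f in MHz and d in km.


f = 20.2 GHz = 20200.0000 MHz
d = 6905.2 km
FSPL = 32.44 + 20*log10(20200.0000) + 20*log10(6905.2)
FSPL = 32.44 + 86.1070 + 76.7835
FSPL = 195.3306 dB

195.3306 dB


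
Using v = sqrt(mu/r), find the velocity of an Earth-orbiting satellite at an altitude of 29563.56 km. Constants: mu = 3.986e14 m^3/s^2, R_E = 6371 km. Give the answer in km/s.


r = R_E + alt = 6371.0 + 29563.56 = 35934.5600 km = 3.593456e+07 m
v = sqrt(mu/r) = sqrt(3.986e14 / 3.593456e+07) = 3330.5233 m/s = 3.3305 km/s

3.3305 km/s


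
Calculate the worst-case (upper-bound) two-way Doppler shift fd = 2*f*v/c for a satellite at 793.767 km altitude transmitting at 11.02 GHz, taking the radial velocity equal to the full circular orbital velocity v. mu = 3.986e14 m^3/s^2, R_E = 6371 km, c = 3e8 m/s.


r = 7.164767e+06 m
v = sqrt(mu/r) = 7458.7768 m/s (worst-case radial velocity)
f = 11.02 GHz = 1.102e+10 Hz
fd = 2*f*v/c = 2*1.102e+10*7458.7768/3.0e+08
fd = 547971.4690 Hz

547971.4690 Hz


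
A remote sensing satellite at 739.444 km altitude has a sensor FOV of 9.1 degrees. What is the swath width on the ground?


FOV = 9.1 deg = 0.158825 rad
swath = 2 * alt * tan(FOV/2) = 2 * 739.444 * tan(0.07941248)
swath = 2 * 739.444 * 0.07957984
swath = 117.6897 km

117.6897 km


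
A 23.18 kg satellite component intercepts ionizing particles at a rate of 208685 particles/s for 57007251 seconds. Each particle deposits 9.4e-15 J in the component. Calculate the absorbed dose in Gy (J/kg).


Total energy deposited = rate * time * E_per
  = 208685 * 57007251 * 9.4e-15 = 0.1118276 J
Dose = E_total / mass = 0.1118276 / 23.18
Dose = 0.004824316 Gy

0.0048 Gy


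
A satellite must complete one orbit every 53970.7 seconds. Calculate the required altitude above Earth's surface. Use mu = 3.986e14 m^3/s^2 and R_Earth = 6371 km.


T = 53970.7 s
r = (mu*T^2/(4*pi^2))^(1/3) = (3.986e14 * 53970.7^2 / (4*pi^2))^(1/3)
r = 3.0867246e+07 m = 30867.2462 km
alt = r - R_E = 30867.2462 - 6371 = 24496.2462 km

24496.2462 km


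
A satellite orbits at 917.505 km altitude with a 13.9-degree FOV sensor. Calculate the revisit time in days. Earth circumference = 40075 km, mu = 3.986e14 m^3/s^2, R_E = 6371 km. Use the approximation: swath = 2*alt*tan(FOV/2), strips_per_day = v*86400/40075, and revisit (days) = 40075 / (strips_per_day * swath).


swath = 2*917.505*tan(0.1213004) = 223.6856 km
v = sqrt(mu/r) = 7395.1914 m/s = 7.3952 km/s
strips/day = v*86400/40075 = 7.3952*86400/40075 = 15.9437
coverage/day = strips * swath = 15.9437 * 223.6856 = 3566.3800 km
revisit = 40075 / 3566.3800 = 11.2369 days

11.2369 days


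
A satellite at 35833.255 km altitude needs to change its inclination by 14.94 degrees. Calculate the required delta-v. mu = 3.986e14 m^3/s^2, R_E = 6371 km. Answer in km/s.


r = 42204.2550 km = 4.2204255e+07 m
V = sqrt(mu/r) = 3073.1979 m/s
di = 14.94 deg = 0.2607522 rad
dV = 2*V*sin(di/2) = 2*3073.1979*sin(0.1303761)
dV = 799.0748 m/s = 0.7990748 km/s

0.7991 km/s


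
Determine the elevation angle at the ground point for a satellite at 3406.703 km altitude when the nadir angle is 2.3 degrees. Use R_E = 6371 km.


r = R_E + alt = 9777.7030 km
Law of sines in the satellite / Earth-center / ground-point triangle:
  sin(nadir)/R_E = sin(90 + el)/r  =>  cos(el) = (r/R_E)*sin(nadir)
cos(el) = (9777.7030 / 6371.0000) * sin(2.3 deg) = 0.06159108
el = arccos(0.06159108) = 86.4689 deg
(Earth-central angle = 90 - nadir - el = 1.2311 deg)

86.4689 degrees


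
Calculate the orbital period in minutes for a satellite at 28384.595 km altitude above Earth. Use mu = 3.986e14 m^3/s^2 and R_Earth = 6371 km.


r = 34755.5950 km = 3.4755595e+07 m
T = 2*pi*sqrt(r^3/mu) = 2*pi*sqrt(4.1983069e+22 / 3.986e14)
T = 64483.4571 s = 1074.7243 min

1074.7243 minutes


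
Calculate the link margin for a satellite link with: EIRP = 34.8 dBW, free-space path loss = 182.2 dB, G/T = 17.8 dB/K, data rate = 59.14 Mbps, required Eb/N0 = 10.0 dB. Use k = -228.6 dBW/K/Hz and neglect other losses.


C/N0 = EIRP - FSPL + G/T - k = 34.8 - 182.2 + 17.8 - (-228.6)
C/N0 = 99.0000 dB-Hz
R_b = 59.14 Mbps = 5.914e+07 bps -> 10*log10(R_b) = 77.7188 dB-Hz
Eb/N0 = C/N0 - 10*log10(R_b) = 99.0000 - 77.7188 = 21.2812 dB
Margin = Eb/N0 - Eb/N0_req = 21.2812 - 10.0 = 11.2812 dB (link closes)

11.2812 dB


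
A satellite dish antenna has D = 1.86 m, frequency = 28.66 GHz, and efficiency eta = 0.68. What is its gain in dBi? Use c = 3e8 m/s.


lambda = c/f = 3e8 / 2.866e+10 = 0.01046755 m
G = eta*(pi*D/lambda)^2 = 0.68*(pi*1.86/0.01046755)^2
G = 211906.5638 (linear)
G = 10*log10(211906.5638) = 53.2614 dBi

53.2614 dBi


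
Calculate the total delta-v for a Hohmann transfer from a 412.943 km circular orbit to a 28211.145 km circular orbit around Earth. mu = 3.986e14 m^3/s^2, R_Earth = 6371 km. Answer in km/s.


r1 = 6783.9430 km = 6.783943e+06 m
r2 = 34582.1450 km = 3.4582145e+07 m
dv1 = sqrt(mu/r1)*(sqrt(2*r2/(r1+r2)) - 1) = 2246.3859 m/s
dv2 = sqrt(mu/r2)*(1 - sqrt(2*r1/(r1+r2))) = 1450.6633 m/s
total dv = |dv1| + |dv2| = 2246.3859 + 1450.6633 = 3697.0491 m/s = 3.6970 km/s

3.6970 km/s


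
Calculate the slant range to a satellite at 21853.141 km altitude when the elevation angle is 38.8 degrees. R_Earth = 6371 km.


h = 21853.141 km, el = 38.8 deg
d = -R_E*sin(el) + sqrt((R_E*sin(el))^2 + 2*R_E*h + h^2)
d = -6371.0000*sin(0.6771877) + sqrt((6371.0000*0.6266038)^2 + 2*6371.0000*21853.141 + 21853.141^2)
d = 23791.8827 km

23791.8827 km


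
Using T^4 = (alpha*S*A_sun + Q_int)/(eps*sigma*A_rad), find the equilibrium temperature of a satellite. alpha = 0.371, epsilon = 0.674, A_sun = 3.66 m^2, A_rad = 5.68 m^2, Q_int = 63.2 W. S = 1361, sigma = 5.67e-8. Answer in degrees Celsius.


Numerator = alpha*S*A_sun + Q_int = 0.371*1361*3.66 + 63.2 = 1911.2475 W
Denominator = eps*sigma*A_rad = 0.674*5.67e-8*5.68 = 2.1706574e-07 W/K^4
T^4 = 8.8049244e+09 K^4
T = 306.3243 K = 33.1743 C

33.1743 degrees Celsius


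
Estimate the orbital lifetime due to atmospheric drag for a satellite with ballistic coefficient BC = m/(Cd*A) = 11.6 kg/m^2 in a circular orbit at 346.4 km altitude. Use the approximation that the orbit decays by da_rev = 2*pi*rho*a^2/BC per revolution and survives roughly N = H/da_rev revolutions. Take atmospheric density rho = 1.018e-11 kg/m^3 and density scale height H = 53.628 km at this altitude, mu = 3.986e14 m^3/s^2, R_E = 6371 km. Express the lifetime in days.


a = R_E + alt = 6717.4000 km = 6.7174e+06 m
da_rev = 2*pi*rho*a^2/BC = 2*pi*1.018e-11*(6.7174e+06)^2/11.6 = 248.812432 m per revolution
N = H/da_rev = 53628.0000 m / 248.812432 m = 215.5359 revolutions
P = 2*pi*sqrt(a^3/mu) = 5479.1481 s
lifetime = N*P = 215.5359 * 5479.1481 = 1.1809529e+06 s = 13.6684 days

13.6684 days


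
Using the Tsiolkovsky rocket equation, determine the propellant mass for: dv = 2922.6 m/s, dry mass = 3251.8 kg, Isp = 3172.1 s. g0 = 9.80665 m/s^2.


ve = Isp * g0 = 3172.1 * 9.80665 = 31107.674465 m/s
mass ratio = exp(dv/ve) = exp(2922.6/31107.674465) = 1.09850602
m_prop = m_dry * (mr - 1) = 3251.8 * (1.09850602 - 1)
m_prop = 320.3219 kg

320.3219 kg


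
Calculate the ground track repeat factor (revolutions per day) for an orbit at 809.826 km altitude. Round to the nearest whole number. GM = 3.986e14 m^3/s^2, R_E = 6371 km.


r = 7.180826e+06 m
T = 2*pi*sqrt(r^3/mu) = 6055.8182 s = 100.9303 min
revs/day = 1440 / 100.9303 = 14.2673
Rounded: 14 revolutions per day

14 revolutions per day


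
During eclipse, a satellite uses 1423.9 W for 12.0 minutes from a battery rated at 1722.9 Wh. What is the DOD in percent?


E_used = P * t / 60 = 1423.9 * 12.0 / 60 = 284.7800 Wh
DOD = E_used / E_total * 100 = 284.7800 / 1722.9 * 100
DOD = 16.5291 %

16.5291 %


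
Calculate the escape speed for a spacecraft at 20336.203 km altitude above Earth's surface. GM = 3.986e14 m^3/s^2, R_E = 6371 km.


r = 6371.0 + 20336.203 = 26707.2030 km = 2.6707203e+07 m
v_esc = sqrt(2*mu/r) = sqrt(2*3.986e14 / 2.6707203e+07)
v_esc = 5463.4811 m/s = 5.4635 km/s

5.4635 km/s


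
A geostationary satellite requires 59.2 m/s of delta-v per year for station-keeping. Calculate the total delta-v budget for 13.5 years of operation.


dV = rate * years = 59.2 * 13.5
dV = 799.2000 m/s

799.2000 m/s


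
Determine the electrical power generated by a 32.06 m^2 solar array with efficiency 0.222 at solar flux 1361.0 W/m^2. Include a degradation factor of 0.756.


P = area * eta * S * degradation
P = 32.06 * 0.222 * 1361.0 * 0.756
P = 7323.1244 W

7323.1244 W


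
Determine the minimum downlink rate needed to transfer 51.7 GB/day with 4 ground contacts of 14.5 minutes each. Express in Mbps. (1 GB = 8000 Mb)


total contact time = 4 * 14.5 * 60 = 3480.0000 s
data = 51.7 GB = 413600.0000 Mb
rate = 413600.0000 / 3480.0000 = 118.8506 Mbps

118.8506 Mbps


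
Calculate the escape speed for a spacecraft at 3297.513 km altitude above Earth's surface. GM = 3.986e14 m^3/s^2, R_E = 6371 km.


r = 6371.0 + 3297.513 = 9668.5130 km = 9.668513e+06 m
v_esc = sqrt(2*mu/r) = sqrt(2*3.986e14 / 9.668513e+06)
v_esc = 9080.3754 m/s = 9.0804 km/s

9.0804 km/s


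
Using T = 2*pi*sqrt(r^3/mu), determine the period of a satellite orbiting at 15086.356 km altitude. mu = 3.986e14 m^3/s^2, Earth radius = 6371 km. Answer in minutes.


r = 21457.3560 km = 2.1457356e+07 m
T = 2*pi*sqrt(r^3/mu) = 2*pi*sqrt(9.8793556e+21 / 3.986e14)
T = 31280.6329 s = 521.3439 min

521.3439 minutes


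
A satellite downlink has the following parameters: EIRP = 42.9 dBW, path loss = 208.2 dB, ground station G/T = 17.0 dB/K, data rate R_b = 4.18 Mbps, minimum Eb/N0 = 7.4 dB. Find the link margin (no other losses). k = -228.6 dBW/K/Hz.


C/N0 = EIRP - FSPL + G/T - k = 42.9 - 208.2 + 17.0 - (-228.6)
C/N0 = 80.3000 dB-Hz
R_b = 4.18 Mbps = 4.18e+06 bps -> 10*log10(R_b) = 66.2118 dB-Hz
Eb/N0 = C/N0 - 10*log10(R_b) = 80.3000 - 66.2118 = 14.0882 dB
Margin = Eb/N0 - Eb/N0_req = 14.0882 - 7.4 = 6.6882 dB (link closes)

6.6882 dB


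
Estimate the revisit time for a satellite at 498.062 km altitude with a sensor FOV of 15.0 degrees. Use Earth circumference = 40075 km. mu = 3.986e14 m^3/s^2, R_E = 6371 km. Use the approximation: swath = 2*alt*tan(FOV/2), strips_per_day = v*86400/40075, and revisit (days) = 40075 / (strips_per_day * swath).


swath = 2*498.062*tan(0.1308997) = 131.1422 km
v = sqrt(mu/r) = 7617.6310 m/s = 7.6176 km/s
strips/day = v*86400/40075 = 7.6176*86400/40075 = 16.4233
coverage/day = strips * swath = 16.4233 * 131.1422 = 2153.7865 km
revisit = 40075 / 2153.7865 = 18.6068 days

18.6068 days


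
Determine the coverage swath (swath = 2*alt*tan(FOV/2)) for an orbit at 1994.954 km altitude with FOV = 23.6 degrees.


FOV = 23.6 deg = 0.4118977 rad
swath = 2 * alt * tan(FOV/2) = 2 * 1994.954 * tan(0.2059489)
swath = 2 * 1994.954 * 0.2089109
swath = 833.5352 km

833.5352 km


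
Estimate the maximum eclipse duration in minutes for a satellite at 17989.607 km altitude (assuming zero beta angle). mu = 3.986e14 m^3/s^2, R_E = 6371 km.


r = 24360.6070 km
T = 630.6554 min
Eclipse fraction = arcsin(R_E/r)/pi = arcsin(6371.0000/24360.6070)/pi
= arcsin(0.2615288)/pi = 0.08422664
Eclipse duration = 0.08422664 * 630.6554 = 53.1180 min

53.1180 minutes


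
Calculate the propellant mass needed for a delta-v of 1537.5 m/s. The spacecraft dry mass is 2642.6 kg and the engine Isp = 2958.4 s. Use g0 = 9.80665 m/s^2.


ve = Isp * g0 = 2958.4 * 9.80665 = 29011.993360 m/s
mass ratio = exp(dv/ve) = exp(1537.5/29011.993360) = 1.05442472
m_prop = m_dry * (mr - 1) = 2642.6 * (1.05442472 - 1)
m_prop = 143.8228 kg

143.8228 kg


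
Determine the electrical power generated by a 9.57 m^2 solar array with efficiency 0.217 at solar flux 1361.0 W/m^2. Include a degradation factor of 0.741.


P = area * eta * S * degradation
P = 9.57 * 0.217 * 1361.0 * 0.741
P = 2094.3439 W

2094.3439 W


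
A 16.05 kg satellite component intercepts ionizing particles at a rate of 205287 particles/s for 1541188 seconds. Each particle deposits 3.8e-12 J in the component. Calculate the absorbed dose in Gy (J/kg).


Total energy deposited = rate * time * E_per
  = 205287 * 1541188 * 3.8e-12 = 1.2023 J
Dose = E_total / mass = 1.2023 / 16.05
Dose = 0.07490756 Gy

0.0749 Gy


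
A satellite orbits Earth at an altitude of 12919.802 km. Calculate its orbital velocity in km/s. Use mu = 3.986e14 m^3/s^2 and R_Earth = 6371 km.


r = R_E + alt = 6371.0 + 12919.802 = 19290.8020 km = 1.9290802e+07 m
v = sqrt(mu/r) = sqrt(3.986e14 / 1.9290802e+07) = 4545.6240 m/s = 4.5456 km/s

4.5456 km/s


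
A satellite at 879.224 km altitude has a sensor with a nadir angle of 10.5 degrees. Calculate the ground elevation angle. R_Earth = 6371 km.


r = R_E + alt = 7250.2240 km
Law of sines in the satellite / Earth-center / ground-point triangle:
  sin(nadir)/R_E = sin(90 + el)/r  =>  cos(el) = (r/R_E)*sin(nadir)
cos(el) = (7250.2240 / 6371.0000) * sin(10.5 deg) = 0.2073848
el = arccos(0.2073848) = 78.0309 deg
(Earth-central angle = 90 - nadir - el = 1.4691 deg)

78.0309 degrees


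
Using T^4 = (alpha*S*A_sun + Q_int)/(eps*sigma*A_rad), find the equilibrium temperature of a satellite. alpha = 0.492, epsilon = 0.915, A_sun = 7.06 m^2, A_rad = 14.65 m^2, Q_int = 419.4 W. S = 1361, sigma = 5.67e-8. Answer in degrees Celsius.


Numerator = alpha*S*A_sun + Q_int = 0.492*1361*7.06 + 419.4 = 5146.8607 W
Denominator = eps*sigma*A_rad = 0.915*5.67e-8*14.65 = 7.6004933e-07 W/K^4
T^4 = 6.7717457e+09 K^4
T = 286.8634 K = 13.7134 C

13.7134 degrees Celsius


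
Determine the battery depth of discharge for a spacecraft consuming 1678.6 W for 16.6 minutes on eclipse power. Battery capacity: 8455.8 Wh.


E_used = P * t / 60 = 1678.6 * 16.6 / 60 = 464.4127 Wh
DOD = E_used / E_total * 100 = 464.4127 / 8455.8 * 100
DOD = 5.4922 %

5.4922 %


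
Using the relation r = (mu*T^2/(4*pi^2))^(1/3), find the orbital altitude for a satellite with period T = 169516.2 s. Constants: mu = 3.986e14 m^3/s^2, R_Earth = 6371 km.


T = 169516.2 s
r = (mu*T^2/(4*pi^2))^(1/3) = (3.986e14 * 169516.2^2 / (4*pi^2))^(1/3)
r = 6.6201321e+07 m = 66201.3214 km
alt = r - R_E = 66201.3214 - 6371 = 59830.3214 km

59830.3214 km


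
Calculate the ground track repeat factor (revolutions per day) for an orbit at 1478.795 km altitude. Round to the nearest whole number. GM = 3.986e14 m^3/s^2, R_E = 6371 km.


r = 7.849795e+06 m
T = 2*pi*sqrt(r^3/mu) = 6921.4756 s = 115.3579 min
revs/day = 1440 / 115.3579 = 12.4829
Rounded: 12 revolutions per day

12 revolutions per day


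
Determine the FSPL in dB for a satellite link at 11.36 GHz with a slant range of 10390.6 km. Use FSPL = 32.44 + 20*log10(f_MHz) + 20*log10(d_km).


f = 11.36 GHz = 11360.0000 MHz
d = 10390.6 km
FSPL = 32.44 + 20*log10(11360.0000) + 20*log10(10390.6)
FSPL = 32.44 + 81.1076 + 80.3328
FSPL = 193.8804 dB

193.8804 dB
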